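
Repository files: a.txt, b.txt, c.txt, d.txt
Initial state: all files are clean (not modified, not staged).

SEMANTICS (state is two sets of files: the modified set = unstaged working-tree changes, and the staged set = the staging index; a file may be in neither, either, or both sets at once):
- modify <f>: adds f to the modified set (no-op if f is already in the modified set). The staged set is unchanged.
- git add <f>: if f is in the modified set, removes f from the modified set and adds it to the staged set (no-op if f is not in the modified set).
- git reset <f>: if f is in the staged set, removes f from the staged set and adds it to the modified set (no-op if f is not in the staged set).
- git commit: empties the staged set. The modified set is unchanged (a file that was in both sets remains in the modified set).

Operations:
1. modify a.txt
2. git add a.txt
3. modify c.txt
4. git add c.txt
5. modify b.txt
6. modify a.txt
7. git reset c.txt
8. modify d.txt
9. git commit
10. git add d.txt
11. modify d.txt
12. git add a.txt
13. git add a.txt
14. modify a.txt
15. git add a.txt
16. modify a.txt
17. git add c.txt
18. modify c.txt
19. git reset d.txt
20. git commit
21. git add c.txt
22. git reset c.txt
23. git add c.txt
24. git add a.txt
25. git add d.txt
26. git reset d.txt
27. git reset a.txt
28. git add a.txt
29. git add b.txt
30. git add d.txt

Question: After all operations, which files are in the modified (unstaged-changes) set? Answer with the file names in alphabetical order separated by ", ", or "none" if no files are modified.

After op 1 (modify a.txt): modified={a.txt} staged={none}
After op 2 (git add a.txt): modified={none} staged={a.txt}
After op 3 (modify c.txt): modified={c.txt} staged={a.txt}
After op 4 (git add c.txt): modified={none} staged={a.txt, c.txt}
After op 5 (modify b.txt): modified={b.txt} staged={a.txt, c.txt}
After op 6 (modify a.txt): modified={a.txt, b.txt} staged={a.txt, c.txt}
After op 7 (git reset c.txt): modified={a.txt, b.txt, c.txt} staged={a.txt}
After op 8 (modify d.txt): modified={a.txt, b.txt, c.txt, d.txt} staged={a.txt}
After op 9 (git commit): modified={a.txt, b.txt, c.txt, d.txt} staged={none}
After op 10 (git add d.txt): modified={a.txt, b.txt, c.txt} staged={d.txt}
After op 11 (modify d.txt): modified={a.txt, b.txt, c.txt, d.txt} staged={d.txt}
After op 12 (git add a.txt): modified={b.txt, c.txt, d.txt} staged={a.txt, d.txt}
After op 13 (git add a.txt): modified={b.txt, c.txt, d.txt} staged={a.txt, d.txt}
After op 14 (modify a.txt): modified={a.txt, b.txt, c.txt, d.txt} staged={a.txt, d.txt}
After op 15 (git add a.txt): modified={b.txt, c.txt, d.txt} staged={a.txt, d.txt}
After op 16 (modify a.txt): modified={a.txt, b.txt, c.txt, d.txt} staged={a.txt, d.txt}
After op 17 (git add c.txt): modified={a.txt, b.txt, d.txt} staged={a.txt, c.txt, d.txt}
After op 18 (modify c.txt): modified={a.txt, b.txt, c.txt, d.txt} staged={a.txt, c.txt, d.txt}
After op 19 (git reset d.txt): modified={a.txt, b.txt, c.txt, d.txt} staged={a.txt, c.txt}
After op 20 (git commit): modified={a.txt, b.txt, c.txt, d.txt} staged={none}
After op 21 (git add c.txt): modified={a.txt, b.txt, d.txt} staged={c.txt}
After op 22 (git reset c.txt): modified={a.txt, b.txt, c.txt, d.txt} staged={none}
After op 23 (git add c.txt): modified={a.txt, b.txt, d.txt} staged={c.txt}
After op 24 (git add a.txt): modified={b.txt, d.txt} staged={a.txt, c.txt}
After op 25 (git add d.txt): modified={b.txt} staged={a.txt, c.txt, d.txt}
After op 26 (git reset d.txt): modified={b.txt, d.txt} staged={a.txt, c.txt}
After op 27 (git reset a.txt): modified={a.txt, b.txt, d.txt} staged={c.txt}
After op 28 (git add a.txt): modified={b.txt, d.txt} staged={a.txt, c.txt}
After op 29 (git add b.txt): modified={d.txt} staged={a.txt, b.txt, c.txt}
After op 30 (git add d.txt): modified={none} staged={a.txt, b.txt, c.txt, d.txt}

Answer: none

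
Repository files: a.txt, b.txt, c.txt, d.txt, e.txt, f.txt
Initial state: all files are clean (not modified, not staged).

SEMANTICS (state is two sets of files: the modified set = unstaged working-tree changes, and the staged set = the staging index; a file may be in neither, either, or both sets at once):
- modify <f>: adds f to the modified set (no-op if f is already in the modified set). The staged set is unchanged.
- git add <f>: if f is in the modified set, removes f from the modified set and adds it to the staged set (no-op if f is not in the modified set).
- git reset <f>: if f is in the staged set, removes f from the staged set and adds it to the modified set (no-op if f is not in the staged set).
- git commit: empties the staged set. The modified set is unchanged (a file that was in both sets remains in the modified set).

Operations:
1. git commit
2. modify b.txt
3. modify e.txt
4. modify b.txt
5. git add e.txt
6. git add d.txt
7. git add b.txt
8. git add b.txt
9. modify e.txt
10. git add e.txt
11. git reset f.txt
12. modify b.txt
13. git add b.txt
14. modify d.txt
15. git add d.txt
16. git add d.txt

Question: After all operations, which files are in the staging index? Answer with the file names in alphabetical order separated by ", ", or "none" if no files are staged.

Answer: b.txt, d.txt, e.txt

Derivation:
After op 1 (git commit): modified={none} staged={none}
After op 2 (modify b.txt): modified={b.txt} staged={none}
After op 3 (modify e.txt): modified={b.txt, e.txt} staged={none}
After op 4 (modify b.txt): modified={b.txt, e.txt} staged={none}
After op 5 (git add e.txt): modified={b.txt} staged={e.txt}
After op 6 (git add d.txt): modified={b.txt} staged={e.txt}
After op 7 (git add b.txt): modified={none} staged={b.txt, e.txt}
After op 8 (git add b.txt): modified={none} staged={b.txt, e.txt}
After op 9 (modify e.txt): modified={e.txt} staged={b.txt, e.txt}
After op 10 (git add e.txt): modified={none} staged={b.txt, e.txt}
After op 11 (git reset f.txt): modified={none} staged={b.txt, e.txt}
After op 12 (modify b.txt): modified={b.txt} staged={b.txt, e.txt}
After op 13 (git add b.txt): modified={none} staged={b.txt, e.txt}
After op 14 (modify d.txt): modified={d.txt} staged={b.txt, e.txt}
After op 15 (git add d.txt): modified={none} staged={b.txt, d.txt, e.txt}
After op 16 (git add d.txt): modified={none} staged={b.txt, d.txt, e.txt}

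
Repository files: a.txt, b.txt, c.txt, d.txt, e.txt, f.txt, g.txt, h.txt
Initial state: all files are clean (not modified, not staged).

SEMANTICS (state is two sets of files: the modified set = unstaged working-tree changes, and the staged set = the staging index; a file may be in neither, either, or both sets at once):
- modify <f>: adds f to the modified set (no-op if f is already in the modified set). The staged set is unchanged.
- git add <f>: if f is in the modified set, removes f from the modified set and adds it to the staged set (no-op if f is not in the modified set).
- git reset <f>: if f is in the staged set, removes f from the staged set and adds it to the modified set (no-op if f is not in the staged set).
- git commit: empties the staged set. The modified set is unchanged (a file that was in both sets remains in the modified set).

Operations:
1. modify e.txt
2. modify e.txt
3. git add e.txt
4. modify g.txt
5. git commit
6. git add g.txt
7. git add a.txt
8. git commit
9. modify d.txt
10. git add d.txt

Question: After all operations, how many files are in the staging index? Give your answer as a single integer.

Answer: 1

Derivation:
After op 1 (modify e.txt): modified={e.txt} staged={none}
After op 2 (modify e.txt): modified={e.txt} staged={none}
After op 3 (git add e.txt): modified={none} staged={e.txt}
After op 4 (modify g.txt): modified={g.txt} staged={e.txt}
After op 5 (git commit): modified={g.txt} staged={none}
After op 6 (git add g.txt): modified={none} staged={g.txt}
After op 7 (git add a.txt): modified={none} staged={g.txt}
After op 8 (git commit): modified={none} staged={none}
After op 9 (modify d.txt): modified={d.txt} staged={none}
After op 10 (git add d.txt): modified={none} staged={d.txt}
Final staged set: {d.txt} -> count=1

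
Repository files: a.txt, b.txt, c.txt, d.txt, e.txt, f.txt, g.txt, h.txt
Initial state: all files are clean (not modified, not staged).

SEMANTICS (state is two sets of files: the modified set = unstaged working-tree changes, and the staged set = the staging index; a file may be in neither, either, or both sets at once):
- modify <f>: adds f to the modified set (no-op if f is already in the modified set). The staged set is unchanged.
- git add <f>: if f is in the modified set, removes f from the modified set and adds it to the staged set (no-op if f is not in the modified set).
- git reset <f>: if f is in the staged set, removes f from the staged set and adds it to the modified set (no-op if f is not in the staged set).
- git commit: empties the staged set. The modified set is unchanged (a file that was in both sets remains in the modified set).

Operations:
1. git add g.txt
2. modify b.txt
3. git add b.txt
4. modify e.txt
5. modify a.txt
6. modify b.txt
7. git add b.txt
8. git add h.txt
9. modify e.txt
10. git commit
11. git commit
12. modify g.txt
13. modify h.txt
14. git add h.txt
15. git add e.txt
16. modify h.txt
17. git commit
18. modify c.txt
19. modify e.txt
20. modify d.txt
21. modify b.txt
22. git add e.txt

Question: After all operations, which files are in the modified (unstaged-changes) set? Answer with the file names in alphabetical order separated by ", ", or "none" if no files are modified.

Answer: a.txt, b.txt, c.txt, d.txt, g.txt, h.txt

Derivation:
After op 1 (git add g.txt): modified={none} staged={none}
After op 2 (modify b.txt): modified={b.txt} staged={none}
After op 3 (git add b.txt): modified={none} staged={b.txt}
After op 4 (modify e.txt): modified={e.txt} staged={b.txt}
After op 5 (modify a.txt): modified={a.txt, e.txt} staged={b.txt}
After op 6 (modify b.txt): modified={a.txt, b.txt, e.txt} staged={b.txt}
After op 7 (git add b.txt): modified={a.txt, e.txt} staged={b.txt}
After op 8 (git add h.txt): modified={a.txt, e.txt} staged={b.txt}
After op 9 (modify e.txt): modified={a.txt, e.txt} staged={b.txt}
After op 10 (git commit): modified={a.txt, e.txt} staged={none}
After op 11 (git commit): modified={a.txt, e.txt} staged={none}
After op 12 (modify g.txt): modified={a.txt, e.txt, g.txt} staged={none}
After op 13 (modify h.txt): modified={a.txt, e.txt, g.txt, h.txt} staged={none}
After op 14 (git add h.txt): modified={a.txt, e.txt, g.txt} staged={h.txt}
After op 15 (git add e.txt): modified={a.txt, g.txt} staged={e.txt, h.txt}
After op 16 (modify h.txt): modified={a.txt, g.txt, h.txt} staged={e.txt, h.txt}
After op 17 (git commit): modified={a.txt, g.txt, h.txt} staged={none}
After op 18 (modify c.txt): modified={a.txt, c.txt, g.txt, h.txt} staged={none}
After op 19 (modify e.txt): modified={a.txt, c.txt, e.txt, g.txt, h.txt} staged={none}
After op 20 (modify d.txt): modified={a.txt, c.txt, d.txt, e.txt, g.txt, h.txt} staged={none}
After op 21 (modify b.txt): modified={a.txt, b.txt, c.txt, d.txt, e.txt, g.txt, h.txt} staged={none}
After op 22 (git add e.txt): modified={a.txt, b.txt, c.txt, d.txt, g.txt, h.txt} staged={e.txt}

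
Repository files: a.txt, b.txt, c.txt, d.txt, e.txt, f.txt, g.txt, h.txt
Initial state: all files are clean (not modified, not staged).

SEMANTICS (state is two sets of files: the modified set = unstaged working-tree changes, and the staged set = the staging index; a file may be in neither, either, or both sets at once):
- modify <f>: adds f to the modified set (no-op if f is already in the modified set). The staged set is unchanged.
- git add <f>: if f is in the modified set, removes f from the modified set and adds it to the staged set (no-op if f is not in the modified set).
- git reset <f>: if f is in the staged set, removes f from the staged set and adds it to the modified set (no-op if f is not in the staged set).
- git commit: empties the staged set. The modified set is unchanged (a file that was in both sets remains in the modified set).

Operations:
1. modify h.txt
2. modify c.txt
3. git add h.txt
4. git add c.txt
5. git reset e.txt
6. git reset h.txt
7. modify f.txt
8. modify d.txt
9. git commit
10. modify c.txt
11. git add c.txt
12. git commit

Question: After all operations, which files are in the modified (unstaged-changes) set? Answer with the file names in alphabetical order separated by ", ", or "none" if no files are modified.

Answer: d.txt, f.txt, h.txt

Derivation:
After op 1 (modify h.txt): modified={h.txt} staged={none}
After op 2 (modify c.txt): modified={c.txt, h.txt} staged={none}
After op 3 (git add h.txt): modified={c.txt} staged={h.txt}
After op 4 (git add c.txt): modified={none} staged={c.txt, h.txt}
After op 5 (git reset e.txt): modified={none} staged={c.txt, h.txt}
After op 6 (git reset h.txt): modified={h.txt} staged={c.txt}
After op 7 (modify f.txt): modified={f.txt, h.txt} staged={c.txt}
After op 8 (modify d.txt): modified={d.txt, f.txt, h.txt} staged={c.txt}
After op 9 (git commit): modified={d.txt, f.txt, h.txt} staged={none}
After op 10 (modify c.txt): modified={c.txt, d.txt, f.txt, h.txt} staged={none}
After op 11 (git add c.txt): modified={d.txt, f.txt, h.txt} staged={c.txt}
After op 12 (git commit): modified={d.txt, f.txt, h.txt} staged={none}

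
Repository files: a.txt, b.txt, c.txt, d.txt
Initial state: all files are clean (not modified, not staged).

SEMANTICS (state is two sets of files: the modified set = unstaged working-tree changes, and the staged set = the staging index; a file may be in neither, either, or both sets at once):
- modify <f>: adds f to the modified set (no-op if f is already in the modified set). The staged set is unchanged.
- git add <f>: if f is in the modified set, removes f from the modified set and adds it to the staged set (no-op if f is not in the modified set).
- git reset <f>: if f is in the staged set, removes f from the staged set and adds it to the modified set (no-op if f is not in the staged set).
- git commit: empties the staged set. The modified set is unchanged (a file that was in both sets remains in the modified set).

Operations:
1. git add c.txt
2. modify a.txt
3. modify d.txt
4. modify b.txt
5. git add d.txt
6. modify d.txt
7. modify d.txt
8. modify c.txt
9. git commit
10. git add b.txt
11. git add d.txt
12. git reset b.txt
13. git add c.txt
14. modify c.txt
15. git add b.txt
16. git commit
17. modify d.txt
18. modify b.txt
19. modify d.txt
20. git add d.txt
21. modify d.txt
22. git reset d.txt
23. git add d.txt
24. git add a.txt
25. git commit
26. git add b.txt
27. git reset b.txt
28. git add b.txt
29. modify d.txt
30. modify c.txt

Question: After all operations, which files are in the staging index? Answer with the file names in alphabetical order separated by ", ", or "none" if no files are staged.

After op 1 (git add c.txt): modified={none} staged={none}
After op 2 (modify a.txt): modified={a.txt} staged={none}
After op 3 (modify d.txt): modified={a.txt, d.txt} staged={none}
After op 4 (modify b.txt): modified={a.txt, b.txt, d.txt} staged={none}
After op 5 (git add d.txt): modified={a.txt, b.txt} staged={d.txt}
After op 6 (modify d.txt): modified={a.txt, b.txt, d.txt} staged={d.txt}
After op 7 (modify d.txt): modified={a.txt, b.txt, d.txt} staged={d.txt}
After op 8 (modify c.txt): modified={a.txt, b.txt, c.txt, d.txt} staged={d.txt}
After op 9 (git commit): modified={a.txt, b.txt, c.txt, d.txt} staged={none}
After op 10 (git add b.txt): modified={a.txt, c.txt, d.txt} staged={b.txt}
After op 11 (git add d.txt): modified={a.txt, c.txt} staged={b.txt, d.txt}
After op 12 (git reset b.txt): modified={a.txt, b.txt, c.txt} staged={d.txt}
After op 13 (git add c.txt): modified={a.txt, b.txt} staged={c.txt, d.txt}
After op 14 (modify c.txt): modified={a.txt, b.txt, c.txt} staged={c.txt, d.txt}
After op 15 (git add b.txt): modified={a.txt, c.txt} staged={b.txt, c.txt, d.txt}
After op 16 (git commit): modified={a.txt, c.txt} staged={none}
After op 17 (modify d.txt): modified={a.txt, c.txt, d.txt} staged={none}
After op 18 (modify b.txt): modified={a.txt, b.txt, c.txt, d.txt} staged={none}
After op 19 (modify d.txt): modified={a.txt, b.txt, c.txt, d.txt} staged={none}
After op 20 (git add d.txt): modified={a.txt, b.txt, c.txt} staged={d.txt}
After op 21 (modify d.txt): modified={a.txt, b.txt, c.txt, d.txt} staged={d.txt}
After op 22 (git reset d.txt): modified={a.txt, b.txt, c.txt, d.txt} staged={none}
After op 23 (git add d.txt): modified={a.txt, b.txt, c.txt} staged={d.txt}
After op 24 (git add a.txt): modified={b.txt, c.txt} staged={a.txt, d.txt}
After op 25 (git commit): modified={b.txt, c.txt} staged={none}
After op 26 (git add b.txt): modified={c.txt} staged={b.txt}
After op 27 (git reset b.txt): modified={b.txt, c.txt} staged={none}
After op 28 (git add b.txt): modified={c.txt} staged={b.txt}
After op 29 (modify d.txt): modified={c.txt, d.txt} staged={b.txt}
After op 30 (modify c.txt): modified={c.txt, d.txt} staged={b.txt}

Answer: b.txt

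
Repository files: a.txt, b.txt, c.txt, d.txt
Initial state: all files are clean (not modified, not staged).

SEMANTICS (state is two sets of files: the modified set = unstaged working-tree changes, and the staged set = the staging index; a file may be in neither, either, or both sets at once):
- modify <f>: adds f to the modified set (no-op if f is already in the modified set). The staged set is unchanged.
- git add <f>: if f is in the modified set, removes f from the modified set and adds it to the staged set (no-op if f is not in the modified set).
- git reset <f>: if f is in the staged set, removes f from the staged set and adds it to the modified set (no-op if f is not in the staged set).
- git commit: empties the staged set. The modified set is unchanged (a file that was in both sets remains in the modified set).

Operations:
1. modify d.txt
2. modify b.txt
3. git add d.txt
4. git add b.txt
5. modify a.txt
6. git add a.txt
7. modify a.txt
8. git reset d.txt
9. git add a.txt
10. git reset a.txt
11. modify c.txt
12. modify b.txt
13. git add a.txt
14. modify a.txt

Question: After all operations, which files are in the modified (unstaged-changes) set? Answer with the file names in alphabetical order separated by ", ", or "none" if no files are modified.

Answer: a.txt, b.txt, c.txt, d.txt

Derivation:
After op 1 (modify d.txt): modified={d.txt} staged={none}
After op 2 (modify b.txt): modified={b.txt, d.txt} staged={none}
After op 3 (git add d.txt): modified={b.txt} staged={d.txt}
After op 4 (git add b.txt): modified={none} staged={b.txt, d.txt}
After op 5 (modify a.txt): modified={a.txt} staged={b.txt, d.txt}
After op 6 (git add a.txt): modified={none} staged={a.txt, b.txt, d.txt}
After op 7 (modify a.txt): modified={a.txt} staged={a.txt, b.txt, d.txt}
After op 8 (git reset d.txt): modified={a.txt, d.txt} staged={a.txt, b.txt}
After op 9 (git add a.txt): modified={d.txt} staged={a.txt, b.txt}
After op 10 (git reset a.txt): modified={a.txt, d.txt} staged={b.txt}
After op 11 (modify c.txt): modified={a.txt, c.txt, d.txt} staged={b.txt}
After op 12 (modify b.txt): modified={a.txt, b.txt, c.txt, d.txt} staged={b.txt}
After op 13 (git add a.txt): modified={b.txt, c.txt, d.txt} staged={a.txt, b.txt}
After op 14 (modify a.txt): modified={a.txt, b.txt, c.txt, d.txt} staged={a.txt, b.txt}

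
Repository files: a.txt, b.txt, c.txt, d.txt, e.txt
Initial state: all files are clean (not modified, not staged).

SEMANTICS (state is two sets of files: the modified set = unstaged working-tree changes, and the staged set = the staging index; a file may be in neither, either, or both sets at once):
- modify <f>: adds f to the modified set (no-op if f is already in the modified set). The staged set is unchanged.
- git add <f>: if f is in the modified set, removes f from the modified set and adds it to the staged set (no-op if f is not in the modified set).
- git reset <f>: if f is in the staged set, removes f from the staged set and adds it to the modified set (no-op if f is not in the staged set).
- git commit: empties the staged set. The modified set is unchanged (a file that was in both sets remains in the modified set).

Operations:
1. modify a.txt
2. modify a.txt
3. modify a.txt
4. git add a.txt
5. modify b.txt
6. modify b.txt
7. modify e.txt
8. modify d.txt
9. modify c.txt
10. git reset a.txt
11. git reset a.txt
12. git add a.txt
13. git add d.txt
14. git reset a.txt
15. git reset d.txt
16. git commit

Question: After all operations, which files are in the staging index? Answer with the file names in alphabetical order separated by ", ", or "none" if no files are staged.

Answer: none

Derivation:
After op 1 (modify a.txt): modified={a.txt} staged={none}
After op 2 (modify a.txt): modified={a.txt} staged={none}
After op 3 (modify a.txt): modified={a.txt} staged={none}
After op 4 (git add a.txt): modified={none} staged={a.txt}
After op 5 (modify b.txt): modified={b.txt} staged={a.txt}
After op 6 (modify b.txt): modified={b.txt} staged={a.txt}
After op 7 (modify e.txt): modified={b.txt, e.txt} staged={a.txt}
After op 8 (modify d.txt): modified={b.txt, d.txt, e.txt} staged={a.txt}
After op 9 (modify c.txt): modified={b.txt, c.txt, d.txt, e.txt} staged={a.txt}
After op 10 (git reset a.txt): modified={a.txt, b.txt, c.txt, d.txt, e.txt} staged={none}
After op 11 (git reset a.txt): modified={a.txt, b.txt, c.txt, d.txt, e.txt} staged={none}
After op 12 (git add a.txt): modified={b.txt, c.txt, d.txt, e.txt} staged={a.txt}
After op 13 (git add d.txt): modified={b.txt, c.txt, e.txt} staged={a.txt, d.txt}
After op 14 (git reset a.txt): modified={a.txt, b.txt, c.txt, e.txt} staged={d.txt}
After op 15 (git reset d.txt): modified={a.txt, b.txt, c.txt, d.txt, e.txt} staged={none}
After op 16 (git commit): modified={a.txt, b.txt, c.txt, d.txt, e.txt} staged={none}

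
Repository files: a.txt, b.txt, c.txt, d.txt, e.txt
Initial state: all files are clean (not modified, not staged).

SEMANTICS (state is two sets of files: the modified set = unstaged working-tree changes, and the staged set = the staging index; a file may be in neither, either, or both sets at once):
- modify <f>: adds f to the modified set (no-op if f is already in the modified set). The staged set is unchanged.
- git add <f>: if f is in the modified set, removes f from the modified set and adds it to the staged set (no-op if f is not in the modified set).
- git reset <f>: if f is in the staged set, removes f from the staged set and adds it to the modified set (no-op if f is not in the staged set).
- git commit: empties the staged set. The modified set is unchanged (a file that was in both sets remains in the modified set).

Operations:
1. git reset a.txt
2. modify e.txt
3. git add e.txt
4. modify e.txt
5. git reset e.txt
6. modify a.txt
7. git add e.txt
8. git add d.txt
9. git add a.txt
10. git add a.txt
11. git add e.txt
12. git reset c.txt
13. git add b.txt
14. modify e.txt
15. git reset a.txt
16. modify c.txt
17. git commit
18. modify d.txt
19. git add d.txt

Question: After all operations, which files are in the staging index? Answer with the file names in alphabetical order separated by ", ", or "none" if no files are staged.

After op 1 (git reset a.txt): modified={none} staged={none}
After op 2 (modify e.txt): modified={e.txt} staged={none}
After op 3 (git add e.txt): modified={none} staged={e.txt}
After op 4 (modify e.txt): modified={e.txt} staged={e.txt}
After op 5 (git reset e.txt): modified={e.txt} staged={none}
After op 6 (modify a.txt): modified={a.txt, e.txt} staged={none}
After op 7 (git add e.txt): modified={a.txt} staged={e.txt}
After op 8 (git add d.txt): modified={a.txt} staged={e.txt}
After op 9 (git add a.txt): modified={none} staged={a.txt, e.txt}
After op 10 (git add a.txt): modified={none} staged={a.txt, e.txt}
After op 11 (git add e.txt): modified={none} staged={a.txt, e.txt}
After op 12 (git reset c.txt): modified={none} staged={a.txt, e.txt}
After op 13 (git add b.txt): modified={none} staged={a.txt, e.txt}
After op 14 (modify e.txt): modified={e.txt} staged={a.txt, e.txt}
After op 15 (git reset a.txt): modified={a.txt, e.txt} staged={e.txt}
After op 16 (modify c.txt): modified={a.txt, c.txt, e.txt} staged={e.txt}
After op 17 (git commit): modified={a.txt, c.txt, e.txt} staged={none}
After op 18 (modify d.txt): modified={a.txt, c.txt, d.txt, e.txt} staged={none}
After op 19 (git add d.txt): modified={a.txt, c.txt, e.txt} staged={d.txt}

Answer: d.txt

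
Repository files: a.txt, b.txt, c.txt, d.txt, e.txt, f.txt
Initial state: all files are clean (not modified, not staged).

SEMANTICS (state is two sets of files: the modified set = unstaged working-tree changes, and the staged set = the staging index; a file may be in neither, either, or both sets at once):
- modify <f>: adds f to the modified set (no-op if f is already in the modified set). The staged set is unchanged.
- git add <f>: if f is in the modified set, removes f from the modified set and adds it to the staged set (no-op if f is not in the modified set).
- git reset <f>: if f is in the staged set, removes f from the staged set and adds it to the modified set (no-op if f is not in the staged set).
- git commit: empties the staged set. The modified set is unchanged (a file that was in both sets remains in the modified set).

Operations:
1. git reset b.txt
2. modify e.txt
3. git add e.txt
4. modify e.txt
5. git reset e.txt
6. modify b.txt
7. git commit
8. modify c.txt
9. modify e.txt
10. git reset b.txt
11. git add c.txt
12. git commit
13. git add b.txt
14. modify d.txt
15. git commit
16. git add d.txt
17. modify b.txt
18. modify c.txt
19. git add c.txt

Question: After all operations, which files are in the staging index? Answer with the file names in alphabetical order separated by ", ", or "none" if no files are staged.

After op 1 (git reset b.txt): modified={none} staged={none}
After op 2 (modify e.txt): modified={e.txt} staged={none}
After op 3 (git add e.txt): modified={none} staged={e.txt}
After op 4 (modify e.txt): modified={e.txt} staged={e.txt}
After op 5 (git reset e.txt): modified={e.txt} staged={none}
After op 6 (modify b.txt): modified={b.txt, e.txt} staged={none}
After op 7 (git commit): modified={b.txt, e.txt} staged={none}
After op 8 (modify c.txt): modified={b.txt, c.txt, e.txt} staged={none}
After op 9 (modify e.txt): modified={b.txt, c.txt, e.txt} staged={none}
After op 10 (git reset b.txt): modified={b.txt, c.txt, e.txt} staged={none}
After op 11 (git add c.txt): modified={b.txt, e.txt} staged={c.txt}
After op 12 (git commit): modified={b.txt, e.txt} staged={none}
After op 13 (git add b.txt): modified={e.txt} staged={b.txt}
After op 14 (modify d.txt): modified={d.txt, e.txt} staged={b.txt}
After op 15 (git commit): modified={d.txt, e.txt} staged={none}
After op 16 (git add d.txt): modified={e.txt} staged={d.txt}
After op 17 (modify b.txt): modified={b.txt, e.txt} staged={d.txt}
After op 18 (modify c.txt): modified={b.txt, c.txt, e.txt} staged={d.txt}
After op 19 (git add c.txt): modified={b.txt, e.txt} staged={c.txt, d.txt}

Answer: c.txt, d.txt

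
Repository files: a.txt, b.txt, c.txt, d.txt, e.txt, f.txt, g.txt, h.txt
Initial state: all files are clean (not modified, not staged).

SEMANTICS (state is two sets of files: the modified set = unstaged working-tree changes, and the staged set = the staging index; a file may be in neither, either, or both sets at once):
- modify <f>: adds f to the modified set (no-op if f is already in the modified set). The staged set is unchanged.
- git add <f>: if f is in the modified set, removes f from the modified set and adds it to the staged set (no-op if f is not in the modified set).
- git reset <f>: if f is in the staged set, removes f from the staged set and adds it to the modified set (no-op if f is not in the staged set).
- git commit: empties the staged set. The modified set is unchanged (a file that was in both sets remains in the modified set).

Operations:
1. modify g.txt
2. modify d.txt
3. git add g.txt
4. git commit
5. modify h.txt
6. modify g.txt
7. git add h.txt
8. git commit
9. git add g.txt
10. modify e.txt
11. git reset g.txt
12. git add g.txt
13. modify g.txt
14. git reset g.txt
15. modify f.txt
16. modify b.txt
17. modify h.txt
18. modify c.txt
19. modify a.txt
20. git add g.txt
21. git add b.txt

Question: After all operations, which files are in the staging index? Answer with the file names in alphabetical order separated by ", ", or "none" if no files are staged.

After op 1 (modify g.txt): modified={g.txt} staged={none}
After op 2 (modify d.txt): modified={d.txt, g.txt} staged={none}
After op 3 (git add g.txt): modified={d.txt} staged={g.txt}
After op 4 (git commit): modified={d.txt} staged={none}
After op 5 (modify h.txt): modified={d.txt, h.txt} staged={none}
After op 6 (modify g.txt): modified={d.txt, g.txt, h.txt} staged={none}
After op 7 (git add h.txt): modified={d.txt, g.txt} staged={h.txt}
After op 8 (git commit): modified={d.txt, g.txt} staged={none}
After op 9 (git add g.txt): modified={d.txt} staged={g.txt}
After op 10 (modify e.txt): modified={d.txt, e.txt} staged={g.txt}
After op 11 (git reset g.txt): modified={d.txt, e.txt, g.txt} staged={none}
After op 12 (git add g.txt): modified={d.txt, e.txt} staged={g.txt}
After op 13 (modify g.txt): modified={d.txt, e.txt, g.txt} staged={g.txt}
After op 14 (git reset g.txt): modified={d.txt, e.txt, g.txt} staged={none}
After op 15 (modify f.txt): modified={d.txt, e.txt, f.txt, g.txt} staged={none}
After op 16 (modify b.txt): modified={b.txt, d.txt, e.txt, f.txt, g.txt} staged={none}
After op 17 (modify h.txt): modified={b.txt, d.txt, e.txt, f.txt, g.txt, h.txt} staged={none}
After op 18 (modify c.txt): modified={b.txt, c.txt, d.txt, e.txt, f.txt, g.txt, h.txt} staged={none}
After op 19 (modify a.txt): modified={a.txt, b.txt, c.txt, d.txt, e.txt, f.txt, g.txt, h.txt} staged={none}
After op 20 (git add g.txt): modified={a.txt, b.txt, c.txt, d.txt, e.txt, f.txt, h.txt} staged={g.txt}
After op 21 (git add b.txt): modified={a.txt, c.txt, d.txt, e.txt, f.txt, h.txt} staged={b.txt, g.txt}

Answer: b.txt, g.txt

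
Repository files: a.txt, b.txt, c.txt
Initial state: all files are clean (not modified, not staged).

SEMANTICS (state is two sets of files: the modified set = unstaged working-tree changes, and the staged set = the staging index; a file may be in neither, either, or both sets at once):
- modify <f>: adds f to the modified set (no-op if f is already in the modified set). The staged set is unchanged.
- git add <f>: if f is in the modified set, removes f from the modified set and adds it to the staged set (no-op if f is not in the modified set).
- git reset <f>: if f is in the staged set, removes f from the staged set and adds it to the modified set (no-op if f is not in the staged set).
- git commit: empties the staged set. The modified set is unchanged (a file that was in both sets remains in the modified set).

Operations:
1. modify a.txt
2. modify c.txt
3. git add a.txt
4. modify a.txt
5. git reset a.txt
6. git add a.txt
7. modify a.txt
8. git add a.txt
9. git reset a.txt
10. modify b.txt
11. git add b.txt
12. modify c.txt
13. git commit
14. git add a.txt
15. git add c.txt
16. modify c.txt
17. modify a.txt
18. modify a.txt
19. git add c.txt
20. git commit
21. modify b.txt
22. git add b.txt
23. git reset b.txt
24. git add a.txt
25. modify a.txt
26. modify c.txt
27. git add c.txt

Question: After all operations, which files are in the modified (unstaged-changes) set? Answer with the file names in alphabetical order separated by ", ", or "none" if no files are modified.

After op 1 (modify a.txt): modified={a.txt} staged={none}
After op 2 (modify c.txt): modified={a.txt, c.txt} staged={none}
After op 3 (git add a.txt): modified={c.txt} staged={a.txt}
After op 4 (modify a.txt): modified={a.txt, c.txt} staged={a.txt}
After op 5 (git reset a.txt): modified={a.txt, c.txt} staged={none}
After op 6 (git add a.txt): modified={c.txt} staged={a.txt}
After op 7 (modify a.txt): modified={a.txt, c.txt} staged={a.txt}
After op 8 (git add a.txt): modified={c.txt} staged={a.txt}
After op 9 (git reset a.txt): modified={a.txt, c.txt} staged={none}
After op 10 (modify b.txt): modified={a.txt, b.txt, c.txt} staged={none}
After op 11 (git add b.txt): modified={a.txt, c.txt} staged={b.txt}
After op 12 (modify c.txt): modified={a.txt, c.txt} staged={b.txt}
After op 13 (git commit): modified={a.txt, c.txt} staged={none}
After op 14 (git add a.txt): modified={c.txt} staged={a.txt}
After op 15 (git add c.txt): modified={none} staged={a.txt, c.txt}
After op 16 (modify c.txt): modified={c.txt} staged={a.txt, c.txt}
After op 17 (modify a.txt): modified={a.txt, c.txt} staged={a.txt, c.txt}
After op 18 (modify a.txt): modified={a.txt, c.txt} staged={a.txt, c.txt}
After op 19 (git add c.txt): modified={a.txt} staged={a.txt, c.txt}
After op 20 (git commit): modified={a.txt} staged={none}
After op 21 (modify b.txt): modified={a.txt, b.txt} staged={none}
After op 22 (git add b.txt): modified={a.txt} staged={b.txt}
After op 23 (git reset b.txt): modified={a.txt, b.txt} staged={none}
After op 24 (git add a.txt): modified={b.txt} staged={a.txt}
After op 25 (modify a.txt): modified={a.txt, b.txt} staged={a.txt}
After op 26 (modify c.txt): modified={a.txt, b.txt, c.txt} staged={a.txt}
After op 27 (git add c.txt): modified={a.txt, b.txt} staged={a.txt, c.txt}

Answer: a.txt, b.txt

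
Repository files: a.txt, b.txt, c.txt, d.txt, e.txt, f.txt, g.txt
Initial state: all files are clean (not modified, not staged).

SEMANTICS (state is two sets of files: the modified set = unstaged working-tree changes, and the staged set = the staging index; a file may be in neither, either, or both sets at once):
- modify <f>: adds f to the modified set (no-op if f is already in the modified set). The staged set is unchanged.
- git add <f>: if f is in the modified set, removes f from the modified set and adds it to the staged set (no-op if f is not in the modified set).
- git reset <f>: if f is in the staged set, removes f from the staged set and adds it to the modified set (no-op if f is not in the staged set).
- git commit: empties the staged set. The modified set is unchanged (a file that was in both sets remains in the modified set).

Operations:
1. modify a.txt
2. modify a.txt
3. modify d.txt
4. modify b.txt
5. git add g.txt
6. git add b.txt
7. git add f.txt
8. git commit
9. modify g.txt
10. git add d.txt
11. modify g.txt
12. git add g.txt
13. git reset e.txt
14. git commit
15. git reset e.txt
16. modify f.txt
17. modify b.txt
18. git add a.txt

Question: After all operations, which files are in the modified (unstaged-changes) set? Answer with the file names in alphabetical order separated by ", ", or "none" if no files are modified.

After op 1 (modify a.txt): modified={a.txt} staged={none}
After op 2 (modify a.txt): modified={a.txt} staged={none}
After op 3 (modify d.txt): modified={a.txt, d.txt} staged={none}
After op 4 (modify b.txt): modified={a.txt, b.txt, d.txt} staged={none}
After op 5 (git add g.txt): modified={a.txt, b.txt, d.txt} staged={none}
After op 6 (git add b.txt): modified={a.txt, d.txt} staged={b.txt}
After op 7 (git add f.txt): modified={a.txt, d.txt} staged={b.txt}
After op 8 (git commit): modified={a.txt, d.txt} staged={none}
After op 9 (modify g.txt): modified={a.txt, d.txt, g.txt} staged={none}
After op 10 (git add d.txt): modified={a.txt, g.txt} staged={d.txt}
After op 11 (modify g.txt): modified={a.txt, g.txt} staged={d.txt}
After op 12 (git add g.txt): modified={a.txt} staged={d.txt, g.txt}
After op 13 (git reset e.txt): modified={a.txt} staged={d.txt, g.txt}
After op 14 (git commit): modified={a.txt} staged={none}
After op 15 (git reset e.txt): modified={a.txt} staged={none}
After op 16 (modify f.txt): modified={a.txt, f.txt} staged={none}
After op 17 (modify b.txt): modified={a.txt, b.txt, f.txt} staged={none}
After op 18 (git add a.txt): modified={b.txt, f.txt} staged={a.txt}

Answer: b.txt, f.txt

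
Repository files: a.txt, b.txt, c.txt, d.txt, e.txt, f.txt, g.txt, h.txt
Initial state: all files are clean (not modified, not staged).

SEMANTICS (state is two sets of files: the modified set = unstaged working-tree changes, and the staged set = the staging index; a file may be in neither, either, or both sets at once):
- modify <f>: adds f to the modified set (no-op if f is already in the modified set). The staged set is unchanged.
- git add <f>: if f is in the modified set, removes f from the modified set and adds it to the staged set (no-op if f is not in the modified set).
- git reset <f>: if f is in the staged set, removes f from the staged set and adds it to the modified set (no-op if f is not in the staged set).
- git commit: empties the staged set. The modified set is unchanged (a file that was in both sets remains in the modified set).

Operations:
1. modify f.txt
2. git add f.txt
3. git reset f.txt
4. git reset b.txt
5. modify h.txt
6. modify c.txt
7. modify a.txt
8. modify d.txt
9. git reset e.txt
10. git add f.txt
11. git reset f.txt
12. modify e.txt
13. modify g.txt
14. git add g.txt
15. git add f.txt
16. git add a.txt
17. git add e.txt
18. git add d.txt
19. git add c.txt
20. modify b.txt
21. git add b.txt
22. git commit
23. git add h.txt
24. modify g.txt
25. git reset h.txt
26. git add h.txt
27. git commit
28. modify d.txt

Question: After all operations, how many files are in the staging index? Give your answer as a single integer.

Answer: 0

Derivation:
After op 1 (modify f.txt): modified={f.txt} staged={none}
After op 2 (git add f.txt): modified={none} staged={f.txt}
After op 3 (git reset f.txt): modified={f.txt} staged={none}
After op 4 (git reset b.txt): modified={f.txt} staged={none}
After op 5 (modify h.txt): modified={f.txt, h.txt} staged={none}
After op 6 (modify c.txt): modified={c.txt, f.txt, h.txt} staged={none}
After op 7 (modify a.txt): modified={a.txt, c.txt, f.txt, h.txt} staged={none}
After op 8 (modify d.txt): modified={a.txt, c.txt, d.txt, f.txt, h.txt} staged={none}
After op 9 (git reset e.txt): modified={a.txt, c.txt, d.txt, f.txt, h.txt} staged={none}
After op 10 (git add f.txt): modified={a.txt, c.txt, d.txt, h.txt} staged={f.txt}
After op 11 (git reset f.txt): modified={a.txt, c.txt, d.txt, f.txt, h.txt} staged={none}
After op 12 (modify e.txt): modified={a.txt, c.txt, d.txt, e.txt, f.txt, h.txt} staged={none}
After op 13 (modify g.txt): modified={a.txt, c.txt, d.txt, e.txt, f.txt, g.txt, h.txt} staged={none}
After op 14 (git add g.txt): modified={a.txt, c.txt, d.txt, e.txt, f.txt, h.txt} staged={g.txt}
After op 15 (git add f.txt): modified={a.txt, c.txt, d.txt, e.txt, h.txt} staged={f.txt, g.txt}
After op 16 (git add a.txt): modified={c.txt, d.txt, e.txt, h.txt} staged={a.txt, f.txt, g.txt}
After op 17 (git add e.txt): modified={c.txt, d.txt, h.txt} staged={a.txt, e.txt, f.txt, g.txt}
After op 18 (git add d.txt): modified={c.txt, h.txt} staged={a.txt, d.txt, e.txt, f.txt, g.txt}
After op 19 (git add c.txt): modified={h.txt} staged={a.txt, c.txt, d.txt, e.txt, f.txt, g.txt}
After op 20 (modify b.txt): modified={b.txt, h.txt} staged={a.txt, c.txt, d.txt, e.txt, f.txt, g.txt}
After op 21 (git add b.txt): modified={h.txt} staged={a.txt, b.txt, c.txt, d.txt, e.txt, f.txt, g.txt}
After op 22 (git commit): modified={h.txt} staged={none}
After op 23 (git add h.txt): modified={none} staged={h.txt}
After op 24 (modify g.txt): modified={g.txt} staged={h.txt}
After op 25 (git reset h.txt): modified={g.txt, h.txt} staged={none}
After op 26 (git add h.txt): modified={g.txt} staged={h.txt}
After op 27 (git commit): modified={g.txt} staged={none}
After op 28 (modify d.txt): modified={d.txt, g.txt} staged={none}
Final staged set: {none} -> count=0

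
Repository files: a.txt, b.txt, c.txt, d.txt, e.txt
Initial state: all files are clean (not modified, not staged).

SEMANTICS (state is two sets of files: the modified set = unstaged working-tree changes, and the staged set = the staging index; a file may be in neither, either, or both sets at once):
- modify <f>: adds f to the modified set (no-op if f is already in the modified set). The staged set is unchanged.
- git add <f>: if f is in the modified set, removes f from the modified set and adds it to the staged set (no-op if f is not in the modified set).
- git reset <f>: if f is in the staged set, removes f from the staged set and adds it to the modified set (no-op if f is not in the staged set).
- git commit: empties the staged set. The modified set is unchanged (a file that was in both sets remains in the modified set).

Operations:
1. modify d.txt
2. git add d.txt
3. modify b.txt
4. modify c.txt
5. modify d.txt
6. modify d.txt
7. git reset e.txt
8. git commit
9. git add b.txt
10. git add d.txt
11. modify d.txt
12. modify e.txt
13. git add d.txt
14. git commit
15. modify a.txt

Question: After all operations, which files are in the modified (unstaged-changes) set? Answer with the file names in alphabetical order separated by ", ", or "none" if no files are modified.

Answer: a.txt, c.txt, e.txt

Derivation:
After op 1 (modify d.txt): modified={d.txt} staged={none}
After op 2 (git add d.txt): modified={none} staged={d.txt}
After op 3 (modify b.txt): modified={b.txt} staged={d.txt}
After op 4 (modify c.txt): modified={b.txt, c.txt} staged={d.txt}
After op 5 (modify d.txt): modified={b.txt, c.txt, d.txt} staged={d.txt}
After op 6 (modify d.txt): modified={b.txt, c.txt, d.txt} staged={d.txt}
After op 7 (git reset e.txt): modified={b.txt, c.txt, d.txt} staged={d.txt}
After op 8 (git commit): modified={b.txt, c.txt, d.txt} staged={none}
After op 9 (git add b.txt): modified={c.txt, d.txt} staged={b.txt}
After op 10 (git add d.txt): modified={c.txt} staged={b.txt, d.txt}
After op 11 (modify d.txt): modified={c.txt, d.txt} staged={b.txt, d.txt}
After op 12 (modify e.txt): modified={c.txt, d.txt, e.txt} staged={b.txt, d.txt}
After op 13 (git add d.txt): modified={c.txt, e.txt} staged={b.txt, d.txt}
After op 14 (git commit): modified={c.txt, e.txt} staged={none}
After op 15 (modify a.txt): modified={a.txt, c.txt, e.txt} staged={none}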